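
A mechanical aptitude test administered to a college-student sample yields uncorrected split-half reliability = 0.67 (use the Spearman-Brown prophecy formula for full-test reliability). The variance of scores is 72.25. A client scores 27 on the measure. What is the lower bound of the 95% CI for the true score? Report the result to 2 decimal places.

σ = 72.25^(1/2) = 8.5000
r_full = 2·0.67 / (1 + 0.67) ≈ 0.8024
SEM = 8.5000 × √(1 − 0.8024) = 8.5000 × √0.1976 ≈ 8.5000 × 0.4445 ≈ 3.7785
Half-width = 1.96×3.7785 ≈ 7.4058
Lower limit = 27 − 7.4058 ≈ 19.5942

19.59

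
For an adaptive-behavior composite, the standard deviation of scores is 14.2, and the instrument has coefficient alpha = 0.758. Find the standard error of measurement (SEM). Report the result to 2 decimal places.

SEM = 14.200 × √(1 − 0.758) = 14.200 × √0.242 ≈ 14.200 × 0.492 ≈ 6.985

6.99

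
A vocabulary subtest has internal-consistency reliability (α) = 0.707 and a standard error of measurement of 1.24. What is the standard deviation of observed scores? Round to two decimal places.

SD = 1.24 / √(1 − 0.707) ≈ 2.291

2.29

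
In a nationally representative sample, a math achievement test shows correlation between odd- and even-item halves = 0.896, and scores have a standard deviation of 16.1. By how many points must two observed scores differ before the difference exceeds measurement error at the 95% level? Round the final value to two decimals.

r_full = 2·0.896 / (1 + 0.896) ≃ 0.9451
SEM = 16.1000 × √(1 − 0.9451) = 16.1000 × √0.0549 ≃ 16.1000 × 0.2342 ≃ 3.7707
Standard error of the difference = 3.7707·√2 ≃ 5.3326
Minimum reliable difference = 1.96 × SE_diff ≃ 1.96 × 5.3326 ≃ 10.4519

10.45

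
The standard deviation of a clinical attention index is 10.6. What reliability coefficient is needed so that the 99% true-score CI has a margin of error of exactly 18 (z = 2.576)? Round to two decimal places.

0.57

Required SEM = 18 / 2.576 ≈ 6.98758
r = 1 − (SEM / SD)² = 1 − (6.98758 / 10.6)² ≈ 1 − 0.43455 ≈ 0.56545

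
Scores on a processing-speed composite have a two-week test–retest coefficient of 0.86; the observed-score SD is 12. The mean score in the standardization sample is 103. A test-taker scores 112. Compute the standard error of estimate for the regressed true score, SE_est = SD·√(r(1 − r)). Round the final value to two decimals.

SE_est = SD × √(r(1 − r)) = 12.000 × √0.120 ≈ 12.000 × 0.347 ≈ 4.164

4.16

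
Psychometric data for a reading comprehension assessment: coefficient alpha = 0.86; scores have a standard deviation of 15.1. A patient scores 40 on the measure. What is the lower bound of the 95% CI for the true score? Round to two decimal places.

SEM = 15.10000*√(1 − 0.86000) ≈ 5.64990
Half-width = 1.96*5.64990 ≈ 11.07381
Lower limit = 40 − 11.07381 ≈ 28.92619

28.93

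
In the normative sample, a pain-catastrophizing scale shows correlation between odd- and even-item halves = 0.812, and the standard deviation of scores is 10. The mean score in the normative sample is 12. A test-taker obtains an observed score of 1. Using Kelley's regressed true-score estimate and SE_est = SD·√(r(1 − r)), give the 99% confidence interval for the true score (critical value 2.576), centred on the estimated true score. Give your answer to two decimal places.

[-5.71, 10.00]

Full-length reliability (Spearman-Brown) = 2(0.812)/(1+0.812) ≈ 0.8962
Estimated true score = 0.8962·1 + (1 − 0.8962)·12 ≈ 2.1413
SE_est = 10.0000·√(0.8962·0.1038) ≈ 3.0494
99% CI: 2.1413 ± 7.8552 ≈ (-5.7140, 9.9965)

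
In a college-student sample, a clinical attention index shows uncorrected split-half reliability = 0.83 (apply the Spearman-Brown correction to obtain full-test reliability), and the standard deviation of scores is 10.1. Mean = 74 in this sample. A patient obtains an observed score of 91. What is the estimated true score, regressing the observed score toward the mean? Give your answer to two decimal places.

r_full = 2·0.83 / (1 + 0.83) ≈ 0.9071
T̂ = r·X + (1 − r)·M = 0.9071*91 + 0.0929*74 ≈ 82.5464 + 6.8743 ≈ 89.4208

89.42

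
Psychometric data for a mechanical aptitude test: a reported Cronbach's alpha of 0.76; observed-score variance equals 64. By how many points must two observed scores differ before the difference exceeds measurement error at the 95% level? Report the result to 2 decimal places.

10.86

SD = √64 ≃ 8.0000
The standard error of measurement is 8.0000·√(1 − 0.7600) ≃ 8.0000·0.4899 ≃ 3.9192.
SE_diff = SEM · √2 ≃ 3.9192 · 1.4142 ≃ 5.5426
Minimum reliable difference = 1.96 · SE_diff ≃ 1.96 · 5.5426 ≃ 10.8634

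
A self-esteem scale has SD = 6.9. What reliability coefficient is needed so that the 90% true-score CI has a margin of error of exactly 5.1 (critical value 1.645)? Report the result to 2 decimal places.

Required SEM = 5.1 / 1.645 ≈ 3.1003
r = 1 − (3.1003/6.9)² ≈ 1 − 0.2019 ≈ 0.7981

0.80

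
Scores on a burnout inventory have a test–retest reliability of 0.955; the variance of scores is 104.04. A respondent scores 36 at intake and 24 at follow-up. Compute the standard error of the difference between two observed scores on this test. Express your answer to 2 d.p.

3.06

SD = √104.04 ≈ 10.20000
The standard error of measurement is 10.20000·√(1 − 0.95500) ≈ 10.20000·0.21213 ≈ 2.16375.
SE_diff = √2 · SEM ≈ 3.06000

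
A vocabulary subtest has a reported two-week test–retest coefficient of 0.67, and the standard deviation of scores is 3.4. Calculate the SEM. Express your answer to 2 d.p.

1.95

SEM = 3.400 · √(1 − 0.670) = 3.400 · √0.330 ≈ 3.400 · 0.574 ≈ 1.953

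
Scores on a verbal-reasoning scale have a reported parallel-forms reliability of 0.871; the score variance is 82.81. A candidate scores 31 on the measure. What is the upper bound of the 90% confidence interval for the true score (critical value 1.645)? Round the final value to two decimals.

36.38

SD = √82.81 = 9.10000
The standard error of measurement is 9.10000*√(1 − 0.87100) ≈ 9.10000*0.35917 ≈ 3.26841.
Half-width = 1.645*3.26841 ≈ 5.37653
Upper bound: 31 + 5.37653 = 36.37653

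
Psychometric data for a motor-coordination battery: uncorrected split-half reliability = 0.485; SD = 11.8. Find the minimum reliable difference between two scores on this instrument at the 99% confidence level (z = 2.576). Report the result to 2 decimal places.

25.32

Spearman-Brown: r = 2(0.485) / (1 + 0.485) = 0.97000 / 1.48500 ≈ 0.65320
The standard error of measurement is 11.80000·√(1 − 0.65320) ≈ 11.80000·0.58890 ≈ 6.94900.
SE_diff = √2 · SEM ≈ 9.82737
Smallest detectable difference = 2.576·9.82737 ≈ 25.31531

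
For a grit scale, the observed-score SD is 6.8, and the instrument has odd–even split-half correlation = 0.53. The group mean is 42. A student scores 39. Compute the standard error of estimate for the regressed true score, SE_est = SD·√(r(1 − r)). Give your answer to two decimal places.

3.14

Full-length reliability (Spearman-Brown) = 2(0.53)/(1+0.53) ≈ 0.6928
SE_est = 6.8000*√(0.6928*0.3072) ≈ 3.1370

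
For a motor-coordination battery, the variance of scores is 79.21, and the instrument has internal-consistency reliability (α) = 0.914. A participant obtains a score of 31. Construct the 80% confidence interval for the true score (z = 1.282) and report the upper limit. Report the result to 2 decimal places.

34.35

SD = √79.21 = 8.9000
SEM = 8.9000 × √(1 − 0.9140) = 8.9000 × √0.0860 ≈ 8.9000 × 0.2933 ≈ 2.6100
1.282 × SEM ≈ 3.3460
Upper bound: 31 + 3.3460 = 34.3460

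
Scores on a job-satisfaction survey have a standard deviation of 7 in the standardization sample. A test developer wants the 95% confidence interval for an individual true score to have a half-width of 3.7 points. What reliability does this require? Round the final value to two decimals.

SEM needed = half-width / z = 3.7/1.96 ≃ 1.8878
r = 1 − (SEM / SD)² = 1 − (1.8878 / 7)² ≃ 1 − 0.0727 ≃ 0.9273

0.93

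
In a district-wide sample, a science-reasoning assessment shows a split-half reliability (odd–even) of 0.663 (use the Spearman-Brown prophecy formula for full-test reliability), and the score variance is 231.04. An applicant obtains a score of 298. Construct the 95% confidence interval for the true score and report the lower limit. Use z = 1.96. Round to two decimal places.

284.59

σ = 231.04^(1/2) = 15.200
Spearman-Brown: r = 2(0.663) / (1 + 0.663) = 1.326 / 1.663 ≃ 0.797
The standard error of measurement is 15.200×√(1 − 0.797) ≃ 15.200×0.450 ≃ 6.842.
1.96 × SEM ≃ 13.411
Lower bound: 298 − 13.411 = 284.589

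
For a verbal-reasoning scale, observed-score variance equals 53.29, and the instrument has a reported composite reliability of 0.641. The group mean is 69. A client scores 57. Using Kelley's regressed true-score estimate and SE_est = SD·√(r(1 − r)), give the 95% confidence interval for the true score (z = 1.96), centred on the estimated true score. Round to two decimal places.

[54.44, 68.17]

SD = √53.29 = 7.3000
T̂ = 0.6410(57) + 0.3590(69) ≈ 61.3080
SE_est = 7.3000·√[r(1 − r)] ≈ 3.5019
CI = 61.3080 ± 1.96 · 3.5019 → [54.4443, 68.1717]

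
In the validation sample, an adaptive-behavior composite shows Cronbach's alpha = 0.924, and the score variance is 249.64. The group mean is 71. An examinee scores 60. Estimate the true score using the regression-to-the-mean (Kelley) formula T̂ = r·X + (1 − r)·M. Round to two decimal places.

60.84

T̂ = 0.924(60) + 0.076(71) ≃ 60.836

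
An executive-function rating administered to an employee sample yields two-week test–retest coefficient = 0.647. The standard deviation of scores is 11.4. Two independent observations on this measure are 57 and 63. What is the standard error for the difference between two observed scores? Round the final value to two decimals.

SEM = 11.400·√(1 − 0.647) ≈ 6.773
SE_diff = SEM · √2 ≈ 6.773 · 1.414 ≈ 9.579

9.58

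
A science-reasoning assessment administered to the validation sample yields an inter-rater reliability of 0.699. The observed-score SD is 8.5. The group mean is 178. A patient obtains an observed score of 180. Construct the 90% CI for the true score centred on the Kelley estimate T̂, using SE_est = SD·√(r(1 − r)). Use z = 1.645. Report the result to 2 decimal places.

T̂ = 0.69900(180) + 0.30100(178) ≈ 179.39800
SE_est = 8.50000×√(0.69900×0.30100) ≈ 3.89889
90% CI: 179.39800 ± 6.41367 ≈ (172.98433, 185.81167)

[172.98, 185.81]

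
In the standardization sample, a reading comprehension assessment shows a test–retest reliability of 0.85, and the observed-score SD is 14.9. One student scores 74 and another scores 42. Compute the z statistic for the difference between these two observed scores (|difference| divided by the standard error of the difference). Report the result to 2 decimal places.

SEM = 14.90000 * √(1 − 0.85000) = 14.90000 * √0.15000 ≈ 14.90000 * 0.38730 ≈ 5.77075
Standard error of the difference = 5.77075·√2 ≈ 8.16107
z = |74 − 42| / 8.16107 = 32 / 8.16107 ≈ 3.92106

3.92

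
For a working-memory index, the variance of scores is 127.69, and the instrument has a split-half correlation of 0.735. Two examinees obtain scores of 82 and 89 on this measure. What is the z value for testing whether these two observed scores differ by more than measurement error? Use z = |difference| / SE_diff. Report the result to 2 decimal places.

SD = √127.69 ≃ 11.30000
Spearman-Brown: r = 2(0.735) / (1 + 0.735) = 1.47000 / 1.73500 ≃ 0.84726
SEM = 11.30000 · √(1 − 0.84726) = 11.30000 · √0.15274 ≃ 11.30000 · 0.39082 ≃ 4.41623
SE_diff = √2 · SEM ≃ 6.24549
z = 7 / 6.24549 ≃ 1.12081

1.12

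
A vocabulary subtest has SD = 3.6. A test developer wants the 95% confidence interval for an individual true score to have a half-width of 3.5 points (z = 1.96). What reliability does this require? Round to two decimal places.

Required SEM = 3.5 / 1.96 ≃ 1.7857
Required reliability = 1 − (SEM/SD)² = 1 − 0.2460 ≃ 0.7540

0.75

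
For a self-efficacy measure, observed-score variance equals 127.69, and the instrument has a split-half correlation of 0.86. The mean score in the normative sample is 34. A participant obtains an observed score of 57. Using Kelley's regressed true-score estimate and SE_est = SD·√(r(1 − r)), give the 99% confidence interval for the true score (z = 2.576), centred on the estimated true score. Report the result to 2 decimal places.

[47.59, 62.95]

SD = √127.69 = 11.300
Spearman-Brown: r = 2(0.86) / (1 + 0.86) = 1.720 / 1.860 ≈ 0.925
T̂ = r·X + (1 − r)·M = 0.925·57 + 0.075·34 ≈ 52.710 + 2.559 ≈ 55.269
SE_est = SD · √(r(1 − r)) = 11.300 · √0.070 ≈ 11.300 · 0.264 ≈ 2.981
99% CI: 55.269 ± 7.680 ≈ (47.589, 62.948)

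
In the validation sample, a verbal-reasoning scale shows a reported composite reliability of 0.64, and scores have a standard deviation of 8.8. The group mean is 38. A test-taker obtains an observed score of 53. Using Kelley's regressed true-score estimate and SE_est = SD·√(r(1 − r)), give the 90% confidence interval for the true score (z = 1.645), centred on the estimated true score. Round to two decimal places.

[40.65, 54.55]

T̂ = 0.640(53) + 0.360(38) ≈ 47.600
SE_est = SD × √(r(1 − r)) = 8.800 × √0.230 ≈ 8.800 × 0.480 ≈ 4.224
CI = 47.600 ± 1.645 × 4.224 → [40.652, 54.548]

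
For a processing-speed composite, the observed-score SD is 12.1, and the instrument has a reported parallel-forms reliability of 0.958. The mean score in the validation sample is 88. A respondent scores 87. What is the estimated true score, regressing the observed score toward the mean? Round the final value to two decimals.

87.04

T̂ = r·X + (1 − r)·M = 0.958*87 + 0.042*88 = 83.346 + 3.696 ≃ 87.042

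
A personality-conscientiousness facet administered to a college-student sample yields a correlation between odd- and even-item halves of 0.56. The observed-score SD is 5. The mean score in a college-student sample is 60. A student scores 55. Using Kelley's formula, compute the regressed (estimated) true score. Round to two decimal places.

r_full = 2·0.56 / (1 + 0.56) ≈ 0.718
T̂ = 0.718(55) + 0.282(60) ≈ 56.410

56.41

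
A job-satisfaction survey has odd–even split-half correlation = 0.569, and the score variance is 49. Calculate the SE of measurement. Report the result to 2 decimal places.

3.67

σ = 49^(1/2) = 7.0000
r_full = 2·0.569 / (1 + 0.569) ≈ 0.7253
SEM = 7.0000·√(1 − 0.7253) ≈ 3.6688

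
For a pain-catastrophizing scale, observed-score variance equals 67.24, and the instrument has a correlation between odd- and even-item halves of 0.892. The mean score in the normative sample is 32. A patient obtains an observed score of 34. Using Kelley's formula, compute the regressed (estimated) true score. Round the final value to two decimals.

33.89

Full-length reliability (Spearman-Brown) = 2(0.892)/(1+0.892) ≈ 0.943
T̂ = r·X + (1 − r)·M = 0.943×34 + 0.057×32 ≈ 32.059 + 1.827 ≈ 33.886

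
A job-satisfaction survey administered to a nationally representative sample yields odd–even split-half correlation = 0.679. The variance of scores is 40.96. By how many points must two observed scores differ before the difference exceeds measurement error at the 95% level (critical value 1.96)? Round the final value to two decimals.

SD = √40.96 = 6.400
Full-length reliability (Spearman-Brown) = 2(0.679)/(1+0.679) ≃ 0.809
SEM = 6.400·√(1 − 0.809) ≃ 2.798
SE_diff = √2 · SEM ≃ 3.958
Minimum reliable difference = 1.96 · SE_diff ≃ 1.96 · 3.958 ≃ 7.757

7.76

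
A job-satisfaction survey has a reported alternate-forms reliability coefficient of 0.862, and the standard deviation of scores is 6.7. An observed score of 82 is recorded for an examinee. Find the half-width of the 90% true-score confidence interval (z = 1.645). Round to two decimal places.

SEM = 6.700 × √(1 − 0.862) = 6.700 × √0.138 ≈ 6.700 × 0.371 ≈ 2.489
Margin = 1.645 × 2.489 ≈ 4.094

4.09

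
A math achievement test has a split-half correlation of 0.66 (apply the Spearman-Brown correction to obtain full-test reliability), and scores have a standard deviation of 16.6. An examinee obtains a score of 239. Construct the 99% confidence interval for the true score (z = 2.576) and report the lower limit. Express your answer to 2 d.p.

Full-length reliability (Spearman-Brown) = 2(0.66)/(1+0.66) ≈ 0.79518
SEM = 16.60000*√(1 − 0.79518) ≈ 7.51266
Margin = 2.576 * 7.51266 ≈ 19.35260
Lower limit = 239 − 19.35260 ≈ 219.64740

219.65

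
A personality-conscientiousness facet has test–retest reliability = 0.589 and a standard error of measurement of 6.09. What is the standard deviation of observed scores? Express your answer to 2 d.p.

σ = SEM·(1 − r)^(−1/2) ≃ 6.09·1.560 ≃ 9.499

9.50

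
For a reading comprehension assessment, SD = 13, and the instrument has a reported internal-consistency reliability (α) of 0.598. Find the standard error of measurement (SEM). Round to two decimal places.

8.24

SEM = 13.0000·√(1 − 0.5980) ≈ 8.2425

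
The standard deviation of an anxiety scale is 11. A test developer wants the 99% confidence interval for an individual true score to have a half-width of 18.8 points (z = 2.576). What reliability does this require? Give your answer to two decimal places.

SEM needed = half-width / z = 18.8/2.576 ≃ 7.2981
r = 1 − (7.2981/11)² ≃ 1 − 0.4402 ≃ 0.5598

0.56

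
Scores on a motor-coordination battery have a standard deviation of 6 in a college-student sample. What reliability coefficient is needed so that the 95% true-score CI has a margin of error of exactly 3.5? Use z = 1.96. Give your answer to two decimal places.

SEM needed = half-width / z = 3.5/1.96 ≈ 1.78571
Required reliability = 1 − (SEM/SD)² = 1 − 0.08858 ≈ 0.91142

0.91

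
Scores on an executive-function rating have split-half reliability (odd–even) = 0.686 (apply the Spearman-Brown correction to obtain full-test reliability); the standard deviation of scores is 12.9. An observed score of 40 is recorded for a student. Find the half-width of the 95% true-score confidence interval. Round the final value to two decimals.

Full-length reliability (Spearman-Brown) = 2(0.686)/(1+0.686) ≈ 0.81376
The standard error of measurement is 12.90000·√(1 − 0.81376) ≈ 12.90000·0.43155 ≈ 5.56706.
1.96 · SEM ≈ 10.91143

10.91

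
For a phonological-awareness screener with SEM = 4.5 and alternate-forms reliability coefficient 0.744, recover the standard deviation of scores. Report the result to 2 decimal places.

8.89

SD = 4.5 / √(1 − 0.744) ≃ 8.894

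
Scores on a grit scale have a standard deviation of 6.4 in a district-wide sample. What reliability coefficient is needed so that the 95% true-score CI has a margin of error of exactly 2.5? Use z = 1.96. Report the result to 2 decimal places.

0.96

SEM needed = half-width / z = 2.5/1.96 ≈ 1.2755
Required reliability = 1 − (SEM/SD)² = 1 − 0.0397 ≈ 0.9603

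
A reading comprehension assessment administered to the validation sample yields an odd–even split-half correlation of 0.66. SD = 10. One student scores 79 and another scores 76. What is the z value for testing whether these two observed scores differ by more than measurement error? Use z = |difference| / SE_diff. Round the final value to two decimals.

r_full = 2·0.66 / (1 + 0.66) ≈ 0.7952
The standard error of measurement is 10.0000·√(1 − 0.7952) ≈ 10.0000·0.4526 ≈ 4.5257.
SE_diff = SEM · √2 ≈ 4.5257 · 1.4142 ≈ 6.4003
z = |79 − 76| / 6.4003 = 3 / 6.4003 ≈ 0.4687

0.47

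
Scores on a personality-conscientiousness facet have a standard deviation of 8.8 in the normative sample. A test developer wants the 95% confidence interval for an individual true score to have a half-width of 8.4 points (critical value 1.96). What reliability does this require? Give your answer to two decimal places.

0.76

SEM needed = half-width / z = 8.4/1.96 ≈ 4.2857
r = 1 − (4.2857/8.8)² ≈ 1 − 0.2372 ≈ 0.7628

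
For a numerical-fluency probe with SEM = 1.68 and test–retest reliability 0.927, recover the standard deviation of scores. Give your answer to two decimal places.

6.22

SD = SEM / √(1 − r) = 1.68 / √0.0730 ≃ 1.68 / 0.2702 ≃ 6.2180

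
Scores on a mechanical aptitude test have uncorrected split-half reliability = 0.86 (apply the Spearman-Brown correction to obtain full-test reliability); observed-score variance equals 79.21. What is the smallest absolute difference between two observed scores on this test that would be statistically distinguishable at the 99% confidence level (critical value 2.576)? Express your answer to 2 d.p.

8.90

SD = √79.21 ≈ 8.9000
Full-length reliability (Spearman-Brown) = 2(0.86)/(1+0.86) ≈ 0.9247
SEM = 8.9000 * √(1 − 0.9247) = 8.9000 * √0.0753 ≈ 8.9000 * 0.2744 ≈ 2.4417
SE_diff = √2 * SEM ≈ 3.4531
Smallest detectable difference = 2.576*3.4531 ≈ 8.8953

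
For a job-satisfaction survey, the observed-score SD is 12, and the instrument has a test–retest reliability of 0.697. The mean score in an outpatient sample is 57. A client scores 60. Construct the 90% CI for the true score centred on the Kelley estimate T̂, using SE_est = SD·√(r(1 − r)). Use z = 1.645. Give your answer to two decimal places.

[50.02, 68.16]

Estimated true score = 0.697×60 + (1 − 0.697)×57 ≈ 59.091
SE_est = 12.000·√[r(1 − r)] ≈ 5.515
90% CI: 59.091 ± 9.072 ≈ (50.019, 68.163)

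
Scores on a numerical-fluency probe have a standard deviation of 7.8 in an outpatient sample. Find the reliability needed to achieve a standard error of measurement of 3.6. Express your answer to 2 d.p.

Required reliability = 1 − (SEM/SD)² = 1 − 0.2130 ≈ 0.7870

0.79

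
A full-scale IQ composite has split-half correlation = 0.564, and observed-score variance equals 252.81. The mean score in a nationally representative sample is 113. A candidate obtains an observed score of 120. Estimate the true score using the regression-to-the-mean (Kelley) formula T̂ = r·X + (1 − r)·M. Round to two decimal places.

118.05

Full-length reliability (Spearman-Brown) = 2(0.564)/(1+0.564) ≈ 0.7212
T̂ = r·X + (1 − r)·M = 0.7212·120 + 0.2788·113 ≈ 86.5473 + 31.5013 ≈ 118.0486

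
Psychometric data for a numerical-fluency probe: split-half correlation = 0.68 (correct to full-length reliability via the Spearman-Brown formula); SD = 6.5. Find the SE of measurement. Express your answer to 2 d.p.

Full-length reliability (Spearman-Brown) = 2(0.68)/(1+0.68) ≈ 0.810
SEM = 6.500 · √(1 − 0.810) = 6.500 · √0.190 ≈ 6.500 · 0.436 ≈ 2.837

2.84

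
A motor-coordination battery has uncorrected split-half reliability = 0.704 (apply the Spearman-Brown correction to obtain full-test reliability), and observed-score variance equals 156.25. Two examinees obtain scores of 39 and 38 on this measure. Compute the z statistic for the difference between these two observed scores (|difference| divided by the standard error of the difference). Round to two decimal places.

SD = √156.25 ≈ 12.500
Full-length reliability (Spearman-Brown) = 2(0.704)/(1+0.704) ≈ 0.826
The standard error of measurement is 12.500×√(1 − 0.826) ≈ 12.500×0.417 ≈ 5.210.
SE_diff = SEM × √2 ≈ 5.210 × 1.414 ≈ 7.368
z = 1 / 7.368 ≈ 0.136

0.14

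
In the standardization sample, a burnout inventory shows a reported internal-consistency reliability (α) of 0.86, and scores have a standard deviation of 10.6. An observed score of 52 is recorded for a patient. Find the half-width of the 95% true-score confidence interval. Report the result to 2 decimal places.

7.77

SEM = 10.6000 * √(1 − 0.8600) = 10.6000 * √0.1400 ≈ 10.6000 * 0.3742 ≈ 3.9662
Half-width = 1.96*3.9662 ≈ 7.7737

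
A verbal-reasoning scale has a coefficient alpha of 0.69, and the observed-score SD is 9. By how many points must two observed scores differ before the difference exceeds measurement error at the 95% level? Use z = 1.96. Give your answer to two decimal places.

13.89

SEM = 9.00000 * √(1 − 0.69000) = 9.00000 * √0.31000 ≈ 9.00000 * 0.55678 ≈ 5.01099
Standard error of the difference = 5.01099·√2 ≈ 7.08661
Smallest detectable difference = 1.96*7.08661 ≈ 13.88975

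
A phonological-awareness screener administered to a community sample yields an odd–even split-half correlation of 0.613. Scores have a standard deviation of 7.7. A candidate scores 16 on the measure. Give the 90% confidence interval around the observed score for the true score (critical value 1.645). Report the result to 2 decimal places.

r_full = 2·0.613 / (1 + 0.613) ≈ 0.760
The standard error of measurement is 7.700*√(1 − 0.760) ≈ 7.700*0.490 ≈ 3.772.
1.645 * SEM ≈ 6.204
CI = 16 ± 6.204 → [9.796, 22.204]

[9.80, 22.20]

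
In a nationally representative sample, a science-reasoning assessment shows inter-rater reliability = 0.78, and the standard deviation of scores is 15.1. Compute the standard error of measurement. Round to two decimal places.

SEM = 15.100 × √(1 − 0.780) = 15.100 × √0.220 ≈ 15.100 × 0.469 ≈ 7.083

7.08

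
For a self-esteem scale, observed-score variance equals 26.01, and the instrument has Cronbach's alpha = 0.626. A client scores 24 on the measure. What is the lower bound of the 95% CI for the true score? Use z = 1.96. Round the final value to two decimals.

σ = 26.01^(1/2) = 5.100
SEM = 5.100*√(1 − 0.626) ≈ 3.119
Margin = 1.96 * 3.119 ≈ 6.113
Lower limit = 24 − 6.113 ≈ 17.887

17.89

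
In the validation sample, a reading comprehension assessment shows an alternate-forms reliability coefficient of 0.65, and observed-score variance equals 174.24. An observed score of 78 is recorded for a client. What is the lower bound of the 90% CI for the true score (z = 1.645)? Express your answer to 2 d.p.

SD = √174.24 ≈ 13.2000
The standard error of measurement is 13.2000·√(1 − 0.6500) ≈ 13.2000·0.5916 ≈ 7.8092.
1.645 · SEM ≈ 12.8462
Lower bound: 78 − 12.8462 = 65.1538

65.15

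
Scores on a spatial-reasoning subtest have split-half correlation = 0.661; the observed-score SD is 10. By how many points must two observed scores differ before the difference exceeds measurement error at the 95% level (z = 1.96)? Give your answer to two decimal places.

12.52

r_full = 2·0.661 / (1 + 0.661) ≈ 0.79591
SEM = 10.00000*√(1 − 0.79591) ≈ 4.51768
Standard error of the difference = 4.51768·√2 ≈ 6.38896
Minimum reliable difference = 1.96 * SE_diff ≈ 1.96 * 6.38896 ≈ 12.52236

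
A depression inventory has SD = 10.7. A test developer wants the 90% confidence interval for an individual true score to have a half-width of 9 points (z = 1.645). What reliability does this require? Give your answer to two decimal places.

SEM needed = half-width / z = 9/1.645 ≃ 5.471
r = 1 − (5.471/10.7)² ≃ 1 − 0.261 ≃ 0.739

0.74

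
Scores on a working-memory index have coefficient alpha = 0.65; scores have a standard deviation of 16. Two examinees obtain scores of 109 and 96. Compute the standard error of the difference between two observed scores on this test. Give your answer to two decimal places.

SEM = 16.000×√(1 − 0.650) ≈ 9.466
SE_diff = √2 × SEM ≈ 13.387

13.39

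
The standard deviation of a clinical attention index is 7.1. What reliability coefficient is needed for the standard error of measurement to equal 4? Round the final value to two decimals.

r = 1 − (4.0000/7.1)² ≈ 1 − 0.3174 ≈ 0.6826

0.68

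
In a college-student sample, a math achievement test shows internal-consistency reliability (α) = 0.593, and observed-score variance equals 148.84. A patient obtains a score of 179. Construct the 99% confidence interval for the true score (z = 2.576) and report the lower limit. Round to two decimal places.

158.95

SD = √148.84 ≃ 12.2000
SEM = 12.2000×√(1 − 0.5930) ≃ 7.7832
2.576 × SEM ≃ 20.0495
Lower limit = 179 − 20.0495 ≃ 158.9505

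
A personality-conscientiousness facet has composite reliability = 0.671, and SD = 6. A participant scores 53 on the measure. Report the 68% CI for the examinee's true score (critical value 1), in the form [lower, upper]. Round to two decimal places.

[49.56, 56.44]

SEM = 6.000 × √(1 − 0.671) = 6.000 × √0.329 ≈ 6.000 × 0.574 ≈ 3.442
Half-width = 1×3.442 ≈ 3.442
68% CI: 53 ± 3.442 = [49.558, 56.442]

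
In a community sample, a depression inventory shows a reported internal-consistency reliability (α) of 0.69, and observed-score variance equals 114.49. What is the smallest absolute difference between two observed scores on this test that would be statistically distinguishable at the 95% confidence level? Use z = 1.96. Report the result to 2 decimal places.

16.51

SD = √114.49 ≃ 10.700
SEM = 10.700 × √(1 − 0.690) = 10.700 × √0.310 ≃ 10.700 × 0.557 ≃ 5.958
SE_diff = SEM × √2 ≃ 5.958 × 1.414 ≃ 8.425
Smallest detectable difference = 1.96×8.425 ≃ 16.513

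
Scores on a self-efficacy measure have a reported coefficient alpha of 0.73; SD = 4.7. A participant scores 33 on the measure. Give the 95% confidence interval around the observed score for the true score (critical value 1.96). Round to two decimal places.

[28.21, 37.79]

SEM = 4.7000 * √(1 − 0.7300) = 4.7000 * √0.2700 ≃ 4.7000 * 0.5196 ≃ 2.4422
1.96 * SEM ≃ 4.7867
95% CI: 33 ± 4.7867 = [28.2133, 37.7867]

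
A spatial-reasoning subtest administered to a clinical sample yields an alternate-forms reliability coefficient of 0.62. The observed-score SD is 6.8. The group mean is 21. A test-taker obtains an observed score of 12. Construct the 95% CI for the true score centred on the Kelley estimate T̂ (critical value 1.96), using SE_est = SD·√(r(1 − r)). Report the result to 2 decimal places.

T̂ = r·X + (1 − r)·M = 0.6200×12 + 0.3800×21 = 7.4400 + 7.9800 ≈ 15.4200
SE_est = SD × √(r(1 − r)) = 6.8000 × √0.2356 ≈ 6.8000 × 0.4854 ≈ 3.3006
CI = 15.4200 ± 1.96 × 3.3006 → [8.9508, 21.8892]

[8.95, 21.89]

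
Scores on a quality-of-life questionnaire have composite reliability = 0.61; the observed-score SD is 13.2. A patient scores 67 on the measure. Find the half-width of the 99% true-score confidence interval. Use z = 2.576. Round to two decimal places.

SEM = 13.20000·√(1 − 0.61000) ≈ 8.24340
Half-width = 2.576·8.24340 ≈ 21.23499

21.23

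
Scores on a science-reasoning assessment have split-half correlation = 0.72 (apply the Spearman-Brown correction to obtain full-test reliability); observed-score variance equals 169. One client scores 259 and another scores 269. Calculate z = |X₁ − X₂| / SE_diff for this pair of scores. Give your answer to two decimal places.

SD = √169 ≈ 13.000
Full-length reliability (Spearman-Brown) = 2(0.72)/(1+0.72) ≈ 0.837
SEM = 13.000 · √(1 − 0.837) = 13.000 · √0.163 ≈ 13.000 · 0.403 ≈ 5.245
SE_diff = SEM · √2 ≈ 5.245 · 1.414 ≈ 7.418
z = 10 / 7.418 ≈ 1.348

1.35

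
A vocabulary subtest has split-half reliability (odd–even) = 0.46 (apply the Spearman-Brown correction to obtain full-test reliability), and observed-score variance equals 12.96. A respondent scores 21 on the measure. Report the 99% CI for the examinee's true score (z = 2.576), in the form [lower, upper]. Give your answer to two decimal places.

[15.36, 26.64]

SD = √12.96 = 3.60000
r_full = 2·0.46 / (1 + 0.46) ≈ 0.63014
SEM = 3.60000*√(1 − 0.63014) ≈ 2.18939
Half-width = 2.576*2.18939 ≈ 5.63987
99% CI: 21 ± 5.63987 = [15.36013, 26.63987]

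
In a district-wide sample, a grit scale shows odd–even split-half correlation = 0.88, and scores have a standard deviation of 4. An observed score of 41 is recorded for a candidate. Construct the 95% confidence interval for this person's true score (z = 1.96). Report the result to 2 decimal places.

Full-length reliability (Spearman-Brown) = 2(0.88)/(1+0.88) ≈ 0.9362
SEM = 4.0000 * √(1 − 0.9362) = 4.0000 * √0.0638 ≈ 4.0000 * 0.2526 ≈ 1.0106
Half-width = 1.96*1.0106 ≈ 1.9807
95% CI: 41 ± 1.9807 = [39.0193, 42.9807]

[39.02, 42.98]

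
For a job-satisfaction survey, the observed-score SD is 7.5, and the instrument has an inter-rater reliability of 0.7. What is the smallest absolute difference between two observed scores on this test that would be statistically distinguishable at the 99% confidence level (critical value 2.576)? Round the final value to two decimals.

SEM = 7.5000*√(1 − 0.7000) ≈ 4.1079
SE_diff = SEM * √2 ≈ 4.1079 * 1.4142 ≈ 5.8095
Smallest detectable difference = 2.576*5.8095 ≈ 14.9652

14.97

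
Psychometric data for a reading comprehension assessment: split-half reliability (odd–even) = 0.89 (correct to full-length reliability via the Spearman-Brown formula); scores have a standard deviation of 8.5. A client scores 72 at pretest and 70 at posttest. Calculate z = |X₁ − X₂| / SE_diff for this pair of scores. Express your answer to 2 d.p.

Full-length reliability (Spearman-Brown) = 2(0.89)/(1+0.89) ≈ 0.9418
SEM = 8.5000×√(1 − 0.9418) ≈ 2.0506
Standard error of the difference = 2.0506·√2 ≈ 2.9000
z = |72 − 70| / 2.9000 = 2 / 2.9000 ≈ 0.6897

0.69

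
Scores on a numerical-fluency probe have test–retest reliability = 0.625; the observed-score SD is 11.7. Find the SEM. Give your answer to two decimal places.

The standard error of measurement is 11.7000*√(1 − 0.6250) ≃ 11.7000*0.6124 ≃ 7.1648.

7.16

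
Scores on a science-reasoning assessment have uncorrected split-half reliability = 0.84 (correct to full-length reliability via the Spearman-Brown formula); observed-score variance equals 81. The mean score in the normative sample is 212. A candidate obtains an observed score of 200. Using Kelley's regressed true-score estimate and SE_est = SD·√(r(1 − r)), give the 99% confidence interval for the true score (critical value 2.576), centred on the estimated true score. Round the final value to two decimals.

[194.51, 207.58]

SD = √81 ≃ 9.0000
Full-length reliability (Spearman-Brown) = 2(0.84)/(1+0.84) ≃ 0.9130
T̂ = 0.9130(200) + 0.0870(212) ≃ 201.0435
SE_est = SD * √(r(1 − r)) = 9.0000 * √0.0794 ≃ 9.0000 * 0.2818 ≃ 2.5359
99% CI: 201.0435 ± 6.5326 ≃ (194.5109, 207.5761)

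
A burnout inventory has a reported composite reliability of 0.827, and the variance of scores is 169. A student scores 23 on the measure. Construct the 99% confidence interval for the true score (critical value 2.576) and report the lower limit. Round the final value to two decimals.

SD = √169 ≃ 13.00000
SEM = 13.00000×√(1 − 0.82700) ≃ 5.40712
2.576 × SEM ≃ 13.92875
Lower limit = 23 − 13.92875 ≃ 9.07125

9.07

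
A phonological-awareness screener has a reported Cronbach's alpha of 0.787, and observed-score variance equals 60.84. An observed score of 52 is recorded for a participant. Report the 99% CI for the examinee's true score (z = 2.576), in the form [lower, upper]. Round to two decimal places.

[42.73, 61.27]

SD = √60.84 ≃ 7.80000
SEM = 7.80000×√(1 − 0.78700) ≃ 3.59985
Half-width = 2.576×3.59985 ≃ 9.27321
CI = 52 ± 9.27321 → [42.72679, 61.27321]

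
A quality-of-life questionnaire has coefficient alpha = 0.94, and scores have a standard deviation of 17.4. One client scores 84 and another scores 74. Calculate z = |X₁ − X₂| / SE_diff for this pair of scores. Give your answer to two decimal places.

SEM = 17.40000 × √(1 − 0.94000) = 17.40000 × √0.06000 ≈ 17.40000 × 0.24495 ≈ 4.26211
SE_diff = √2 × SEM ≈ 6.02754
z = 10 / 6.02754 ≈ 1.65905

1.66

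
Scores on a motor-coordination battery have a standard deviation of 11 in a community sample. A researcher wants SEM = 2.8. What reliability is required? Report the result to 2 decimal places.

0.94

Required reliability = 1 − (SEM/SD)² = 1 − 0.06479 ≈ 0.93521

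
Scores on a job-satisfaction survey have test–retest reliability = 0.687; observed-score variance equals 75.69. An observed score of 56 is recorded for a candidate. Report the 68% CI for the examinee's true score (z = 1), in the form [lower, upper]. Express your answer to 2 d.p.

[51.13, 60.87]

σ = 75.69^(1/2) = 8.70000
SEM = 8.70000 * √(1 − 0.68700) = 8.70000 * √0.31300 ≈ 8.70000 * 0.55946 ≈ 4.86734
Half-width = 1*4.86734 ≈ 4.86734
68% CI: 56 ± 4.86734 = [51.13266, 60.86734]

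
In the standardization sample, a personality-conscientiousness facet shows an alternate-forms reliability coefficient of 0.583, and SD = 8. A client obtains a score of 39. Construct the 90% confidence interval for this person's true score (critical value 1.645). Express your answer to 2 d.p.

SEM = 8.00000·√(1 − 0.58300) ≃ 5.16604
Half-width = 1.645·5.16604 ≃ 8.49814
90% CI: 39 ± 8.49814 = [30.50186, 47.49814]

[30.50, 47.50]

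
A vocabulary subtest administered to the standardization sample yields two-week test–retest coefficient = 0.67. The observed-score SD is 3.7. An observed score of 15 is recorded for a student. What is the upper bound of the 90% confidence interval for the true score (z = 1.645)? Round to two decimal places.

SEM = 3.700*√(1 − 0.670) ≈ 2.125
Half-width = 1.645*2.125 ≈ 3.496
Upper limit = 15 + 3.496 ≈ 18.496

18.50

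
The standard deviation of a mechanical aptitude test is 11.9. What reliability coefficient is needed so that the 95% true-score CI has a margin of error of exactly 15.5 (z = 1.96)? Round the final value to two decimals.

Required SEM = 15.5 / 1.96 ≈ 7.908
r = 1 − (7.908/11.9)² ≈ 1 − 0.442 ≈ 0.558

0.56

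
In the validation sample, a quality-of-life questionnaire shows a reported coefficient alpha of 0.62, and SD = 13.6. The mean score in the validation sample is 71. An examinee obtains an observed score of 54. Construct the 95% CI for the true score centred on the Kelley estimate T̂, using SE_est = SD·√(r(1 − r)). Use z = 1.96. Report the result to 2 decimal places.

T̂ = 0.6200(54) + 0.3800(71) ≃ 60.4600
SE_est = 13.6000·√[r(1 − r)] ≃ 6.6013
CI = 60.4600 ± 1.96 × 6.6013 → [47.5215, 73.3985]

[47.52, 73.40]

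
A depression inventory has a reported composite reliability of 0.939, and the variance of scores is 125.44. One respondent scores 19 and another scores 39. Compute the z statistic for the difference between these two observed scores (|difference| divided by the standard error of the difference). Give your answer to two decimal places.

SD = √125.44 ≈ 11.2000
SEM = 11.2000·√(1 − 0.9390) ≈ 2.7662
SE_diff = SEM · √2 ≈ 2.7662 · 1.4142 ≈ 3.9120
z = |19 − 39| / 3.9120 = 20 / 3.9120 ≈ 5.1125

5.11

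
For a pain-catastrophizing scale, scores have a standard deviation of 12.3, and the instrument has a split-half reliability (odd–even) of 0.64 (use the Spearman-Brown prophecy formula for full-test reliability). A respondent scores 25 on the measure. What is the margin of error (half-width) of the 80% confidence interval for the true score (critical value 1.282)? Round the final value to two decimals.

r_full = 2·0.64 / (1 + 0.64) ≈ 0.780
SEM = 12.300 · √(1 − 0.780) = 12.300 · √0.220 ≈ 12.300 · 0.469 ≈ 5.763
Margin = 1.282 · 5.763 ≈ 7.388

7.39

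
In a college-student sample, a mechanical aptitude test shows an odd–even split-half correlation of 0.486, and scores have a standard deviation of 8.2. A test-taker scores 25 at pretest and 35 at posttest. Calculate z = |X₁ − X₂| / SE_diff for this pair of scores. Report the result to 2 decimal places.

1.47

Full-length reliability (Spearman-Brown) = 2(0.486)/(1+0.486) ≈ 0.6541
The standard error of measurement is 8.2000·√(1 − 0.6541) ≈ 8.2000·0.5881 ≈ 4.8227.
Standard error of the difference = 4.8227·√2 ≈ 6.8203
z = 10 / 6.8203 ≈ 1.4662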